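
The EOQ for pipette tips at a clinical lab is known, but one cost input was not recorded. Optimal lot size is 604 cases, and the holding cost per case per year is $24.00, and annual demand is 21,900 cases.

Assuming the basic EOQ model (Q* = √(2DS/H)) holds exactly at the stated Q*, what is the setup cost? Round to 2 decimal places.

EOQ relation: Q² = 2DS/H, so rearrange for the unknown.
S = Q²H / (2D) = 604² × 24 / (2 × 21,900) = 199.8992

$199.90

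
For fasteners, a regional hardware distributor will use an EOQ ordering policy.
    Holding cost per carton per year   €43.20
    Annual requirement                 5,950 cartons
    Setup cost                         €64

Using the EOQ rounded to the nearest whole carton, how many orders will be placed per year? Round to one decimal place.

44.7 orders per year

2DS/H = 2·5,950·64/43.2 = 17,629.63
EOQ = √17,629.63 ≈ 132.78 → Q = 133
Orders per year = D/Q = 5,950 / 133 = 44.737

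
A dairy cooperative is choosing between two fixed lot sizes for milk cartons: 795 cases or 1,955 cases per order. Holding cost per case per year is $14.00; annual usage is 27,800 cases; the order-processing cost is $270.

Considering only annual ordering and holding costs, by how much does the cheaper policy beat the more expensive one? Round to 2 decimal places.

$2,517.88

TC(Q) = (D/Q)S + (Q/2)H
TC(795) = (27,800/795)×270 + (795/2)×14 = $15,006.51
TC(1,955) = (27,800/1,955)×270 + (1,955/2)×14 = $17,524.39
Cheaper: Q = 795.  Difference = $2,517.88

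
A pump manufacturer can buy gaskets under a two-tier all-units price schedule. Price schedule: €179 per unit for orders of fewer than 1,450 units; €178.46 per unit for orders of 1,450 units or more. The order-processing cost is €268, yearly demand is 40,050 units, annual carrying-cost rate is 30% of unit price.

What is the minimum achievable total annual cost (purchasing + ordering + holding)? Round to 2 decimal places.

H₁ = 30%×€179 = €53.7000;  H₂ = 30%×€178.46 = €53.5380
EOQ₁ = √(2×40,050×268/53.7000) = 632.26  (< 1,450, feasible at tier 1)
EOQ₂ = √(2×40,050×268/53.5380) = 633.22  (< 1,450 → use Q = 1,450 at tier-2 price)
TC(tier 1 (EOQ₁), Q≈632.3) = €7,202,902.42
TC(tier 2, Q≈1,450.0) = €7,193,540.39
Minimum at tier 2: €7,193,540.39

€7,193,540.39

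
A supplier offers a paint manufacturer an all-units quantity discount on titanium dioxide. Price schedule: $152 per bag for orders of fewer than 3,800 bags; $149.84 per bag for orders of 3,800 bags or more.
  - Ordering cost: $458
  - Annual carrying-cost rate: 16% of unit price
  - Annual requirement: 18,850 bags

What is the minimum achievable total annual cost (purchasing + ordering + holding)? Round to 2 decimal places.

H₁ = 16%×$152 = $24.3200;  H₂ = 16%×$149.84 = $23.9744
EOQ₁ = √(2×18,850×458/24.3200) = 842.60  (< 3,800, feasible at tier 1)
EOQ₂ = √(2×18,850×458/23.9744) = 848.65  (< 3,800 → use Q = 3,800 at tier-2 price)
TC(tier 1 (EOQ₁), Q≈842.6) = $2,885,692.04
TC(tier 2, Q≈3,800.0) = $2,872,307.28
Minimum at tier 2: $2,872,307.28

$2,872,307.28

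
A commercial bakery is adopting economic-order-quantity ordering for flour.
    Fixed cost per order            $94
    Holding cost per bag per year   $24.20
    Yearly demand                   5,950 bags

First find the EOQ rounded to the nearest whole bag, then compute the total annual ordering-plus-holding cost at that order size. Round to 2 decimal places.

Q* = √(2·D·S / H) = √(2·5,950·94 / 24.2) = √46,223.1 ≈ 215.00 → Q = 215 bags
Ordering: D/Q × S = 5,950/215 × $94 = $2,601.40
Holding:  Q/2 × H = 215/2 × $24.2 = $2,601.50
Total = $2,601.40 + $2,601.50 = $5,202.90

$5,202.90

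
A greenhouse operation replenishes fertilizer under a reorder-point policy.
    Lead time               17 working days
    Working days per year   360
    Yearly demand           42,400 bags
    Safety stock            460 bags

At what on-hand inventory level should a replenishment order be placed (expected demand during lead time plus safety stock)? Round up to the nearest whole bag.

2,463 bags

Daily demand d = 42,400 / 360 = 117.778 bags/day
Demand during lead time = 117.778 × 17 = 2,002.22
Reorder point = 2,002.22 + 460 = 2,462.22 → round up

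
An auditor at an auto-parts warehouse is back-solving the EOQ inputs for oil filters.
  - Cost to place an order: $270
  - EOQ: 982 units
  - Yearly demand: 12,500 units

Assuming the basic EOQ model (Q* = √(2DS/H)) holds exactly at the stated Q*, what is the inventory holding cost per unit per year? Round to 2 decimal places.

$7.00

EOQ relation: Q² = 2DS/H, so rearrange for the unknown.
H = 2DS / Q² = 2 × 12,500 × 270 / 982² = 6.9997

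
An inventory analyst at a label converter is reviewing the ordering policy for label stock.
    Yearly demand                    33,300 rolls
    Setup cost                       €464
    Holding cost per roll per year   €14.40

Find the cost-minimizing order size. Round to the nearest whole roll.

1,465 rolls

Q* = √(2·D·S / H) = √(2·33,300·464 / 14.4) = √2,146,000.0 ≈ 1,464.92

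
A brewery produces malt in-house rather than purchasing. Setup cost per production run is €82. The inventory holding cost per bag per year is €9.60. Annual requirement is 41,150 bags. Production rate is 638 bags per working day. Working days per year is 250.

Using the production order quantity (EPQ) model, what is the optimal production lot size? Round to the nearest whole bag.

973 bags

Daily demand d = 41,150/250 = 164.600; p = 638; 1 − d/p = 0.74201
EPQ = √(2DS / (H(1 − d/p)))
    = √(2 × 41,150 × 82 / (9.6 × 0.74201)) ≈ 973.35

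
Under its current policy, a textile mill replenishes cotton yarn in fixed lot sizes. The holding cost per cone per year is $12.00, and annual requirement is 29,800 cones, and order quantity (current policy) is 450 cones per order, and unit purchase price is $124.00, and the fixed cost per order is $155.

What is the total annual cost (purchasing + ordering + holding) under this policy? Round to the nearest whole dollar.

Ordering: D/Q × S = 29,800/450 × $155 = $10,264.44
Holding:  Q/2 × H = 450/2 × $12 = $2,700.00
Purchase cost = D·C = 29,800 × 124 = $3,695,200.00
Total = $10,264.44 + $2,700.00 + $3,695,200.00 = $3,708,164.44

$3,708,164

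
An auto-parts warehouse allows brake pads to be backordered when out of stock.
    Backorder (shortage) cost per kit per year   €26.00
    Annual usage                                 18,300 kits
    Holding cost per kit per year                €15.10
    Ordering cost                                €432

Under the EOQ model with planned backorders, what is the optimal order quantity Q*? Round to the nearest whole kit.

Basic EOQ = √(2·18,300·432/15.1) = 1,023.279
Backorder adjustment √((H+b)/b) = √((15.1+26)/26) = 1.2573
Q* = 1,023.279 × 1.2573 ≈ 1,286.55

1,287 kits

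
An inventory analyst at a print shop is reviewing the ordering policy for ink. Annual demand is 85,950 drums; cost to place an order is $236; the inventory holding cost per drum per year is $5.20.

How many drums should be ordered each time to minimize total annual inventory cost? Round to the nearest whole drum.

EOQ = √(2DS/H) = √(2 × 85,950 × 236 / 5.2)
    = √(7,801,615.38) ≈ 2,793.14

2,793 drums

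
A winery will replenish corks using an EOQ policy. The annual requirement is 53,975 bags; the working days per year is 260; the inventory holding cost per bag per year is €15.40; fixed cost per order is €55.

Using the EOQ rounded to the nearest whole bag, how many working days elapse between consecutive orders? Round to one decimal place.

Optimal lot size Q* = (2 × 53,975 × €55 / €15.4)^½ ≈ 620.92 → Q = 621 bags
T = Q/D × 260 days = 621/53,975 × 260 = 2.991 days

3.0 days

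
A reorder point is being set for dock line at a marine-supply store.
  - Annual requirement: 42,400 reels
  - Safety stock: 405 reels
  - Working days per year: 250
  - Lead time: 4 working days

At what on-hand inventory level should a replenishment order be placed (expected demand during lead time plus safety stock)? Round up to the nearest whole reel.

Daily demand d = 42,400 / 250 = 169.600 reels/day
Demand during lead time = 169.600 × 4 = 678.40
Reorder point = 678.40 + 405 = 1,083.40 → round up

1,084 reels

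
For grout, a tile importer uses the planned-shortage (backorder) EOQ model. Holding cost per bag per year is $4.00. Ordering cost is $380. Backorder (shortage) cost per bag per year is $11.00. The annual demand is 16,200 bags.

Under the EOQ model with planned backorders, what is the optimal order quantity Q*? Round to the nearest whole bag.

Q* = √(2DS/H) · √((H + b)/b)
   = √(2 × 16,200 × 380 / 4) · √((4 + 11) / 11)
   = 1,754.423 × 1.1677 ≈ 2,048.72

2,049 bags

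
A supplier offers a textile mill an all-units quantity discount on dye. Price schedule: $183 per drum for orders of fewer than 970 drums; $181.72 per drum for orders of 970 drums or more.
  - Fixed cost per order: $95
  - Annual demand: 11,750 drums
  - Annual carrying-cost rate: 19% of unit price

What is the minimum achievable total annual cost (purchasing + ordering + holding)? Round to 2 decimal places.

H₁ = 19%×$183 = $34.7700;  H₂ = 19%×$181.72 = $34.5268
EOQ₁ = √(2×11,750×95/34.7700) = 253.39  (< 970, feasible at tier 1)
EOQ₂ = √(2×11,750×95/34.5268) = 254.28  (< 970 → use Q = 970 at tier-2 price)
TC(tier 1 (EOQ₁), Q≈253.4) = $2,159,060.45
TC(tier 2, Q≈970.0) = $2,153,106.27
Minimum at tier 2: $2,153,106.27

$2,153,106.27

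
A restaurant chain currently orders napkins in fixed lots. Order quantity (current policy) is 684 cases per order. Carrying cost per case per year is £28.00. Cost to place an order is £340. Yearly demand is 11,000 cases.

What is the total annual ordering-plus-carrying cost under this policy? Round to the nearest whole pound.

Annual ordering cost = (D/Q)·S = (11,000/684) × 340 = £5,467.84
Annual holding cost  = (Q/2)·H = (684/2) × 28 = £9,576.00
Total = £5,467.84 + £9,576.00 = £15,043.84

£15,044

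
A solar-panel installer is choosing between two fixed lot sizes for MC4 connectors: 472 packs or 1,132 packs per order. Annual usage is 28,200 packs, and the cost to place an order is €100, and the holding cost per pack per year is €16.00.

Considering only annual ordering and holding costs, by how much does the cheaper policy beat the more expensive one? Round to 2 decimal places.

For each Q, cost = (D/Q)·S + (Q/2)·H.
TC(472) = (28,200/472)×100 + (472/2)×16 = €9,750.58
TC(1,132) = (28,200/1,132)×100 + (1,132/2)×16 = €11,547.17
Lots of 472 are cheaper by €1,796.59.

€1,796.59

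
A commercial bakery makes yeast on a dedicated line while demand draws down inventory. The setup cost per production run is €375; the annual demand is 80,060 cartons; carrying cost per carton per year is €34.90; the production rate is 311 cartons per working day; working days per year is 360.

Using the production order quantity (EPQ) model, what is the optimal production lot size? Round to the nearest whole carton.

2,457 cartons

Daily demand d = 80,060/360 = 222.389; p = 311; 1 − d/p = 0.28492
EPQ = √(2DS / (H(1 − d/p)))
    = √(2 × 80,060 × 375 / (34.9 × 0.28492)) ≈ 2,457.32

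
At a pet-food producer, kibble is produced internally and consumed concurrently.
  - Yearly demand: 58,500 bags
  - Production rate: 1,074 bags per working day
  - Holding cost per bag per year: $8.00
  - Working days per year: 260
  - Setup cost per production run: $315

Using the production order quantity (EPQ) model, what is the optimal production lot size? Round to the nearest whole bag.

d = 58,500/260 = 225.0000 bags/day;  effective holding cost H(1 − d/p) = 8·(1 − 225.0000/1074) = 6.32402
Q* = √(2DS / H_eff) = √(2·58,500·315 / 6.32402) ≈ 2,414.08

2,414 bags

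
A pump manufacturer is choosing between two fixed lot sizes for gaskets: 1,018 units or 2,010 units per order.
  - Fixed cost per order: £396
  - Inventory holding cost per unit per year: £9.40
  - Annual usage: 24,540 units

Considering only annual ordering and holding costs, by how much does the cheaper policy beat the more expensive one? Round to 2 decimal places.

£48.87

TC(Q) = (D/Q)S + (Q/2)H
TC(1,018) = (24,540/1,018)×396 + (1,018/2)×9.4 = £14,330.61
TC(2,010) = (24,540/2,010)×396 + (2,010/2)×9.4 = £14,281.75
|ΔTC| = |£14,330.61 − £14,281.75| = £48.87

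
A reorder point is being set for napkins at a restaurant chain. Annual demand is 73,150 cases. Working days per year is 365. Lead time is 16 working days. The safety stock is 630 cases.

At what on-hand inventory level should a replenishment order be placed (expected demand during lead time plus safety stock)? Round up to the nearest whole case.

3,837 cases

Daily demand d = 73,150 / 365 = 200.411 cases/day
Demand during lead time = 200.411 × 16 = 3,206.58
Reorder point = 3,206.58 + 630 = 3,836.58 → round up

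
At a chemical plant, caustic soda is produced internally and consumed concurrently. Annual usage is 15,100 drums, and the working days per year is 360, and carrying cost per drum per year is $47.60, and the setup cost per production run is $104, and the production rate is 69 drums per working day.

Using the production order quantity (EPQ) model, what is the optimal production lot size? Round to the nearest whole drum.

Daily demand d = 15,100/360 = 41.944; p = 69; 1 − d/p = 0.39211
EPQ = √(2DS / (H(1 − d/p)))
    = √(2 × 15,100 × 104 / (47.6 × 0.39211)) ≈ 410.22

410 drums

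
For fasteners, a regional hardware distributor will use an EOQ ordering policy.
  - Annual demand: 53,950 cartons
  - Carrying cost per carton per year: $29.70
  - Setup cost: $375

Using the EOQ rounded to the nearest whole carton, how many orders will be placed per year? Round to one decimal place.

46.2 orders per year

EOQ = √(2DS/H) = √(2 × 53,950 × 375 / 29.7)
    = √(1,362,373.74) ≈ 1,167.21 → Q = 1,167
Orders per year = D/Q = 53,950 / 1,167 = 46.230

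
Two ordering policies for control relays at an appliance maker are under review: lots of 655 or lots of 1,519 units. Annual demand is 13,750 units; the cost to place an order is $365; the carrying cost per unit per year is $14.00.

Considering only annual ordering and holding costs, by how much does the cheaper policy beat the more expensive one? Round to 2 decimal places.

$1,689.77

For each Q, cost = (D/Q)·S + (Q/2)·H.
TC(655) = (13,750/655)×365 + (655/2)×14 = $12,247.21
TC(1,519) = (13,750/1,519)×365 + (1,519/2)×14 = $13,936.98
Cheaper: Q = 655.  Difference = $1,689.77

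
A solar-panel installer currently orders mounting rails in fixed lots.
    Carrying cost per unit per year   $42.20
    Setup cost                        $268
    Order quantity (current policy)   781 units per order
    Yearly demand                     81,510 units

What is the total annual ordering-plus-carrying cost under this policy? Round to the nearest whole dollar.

$44,449

Ordering: D/Q × S = 81,510/781 × $268 = $27,970.14
Holding:  Q/2 × H = 781/2 × $42.2 = $16,479.10
Total = $27,970.14 + $16,479.10 = $44,449.24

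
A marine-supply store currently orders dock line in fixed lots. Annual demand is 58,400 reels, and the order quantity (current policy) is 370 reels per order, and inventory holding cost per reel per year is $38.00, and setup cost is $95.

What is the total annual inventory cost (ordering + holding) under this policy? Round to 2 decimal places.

Ordering: D/Q × S = 58,400/370 × $95 = $14,994.59
Holding:  Q/2 × H = 370/2 × $38 = $7,030.00
Total = $14,994.59 + $7,030.00 = $22,024.59

$22,024.59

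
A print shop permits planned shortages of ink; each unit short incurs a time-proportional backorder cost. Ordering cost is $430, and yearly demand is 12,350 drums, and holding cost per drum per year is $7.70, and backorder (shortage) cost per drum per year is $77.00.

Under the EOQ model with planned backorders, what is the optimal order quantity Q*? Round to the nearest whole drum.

Basic EOQ = √(2·12,350·430/7.7) = 1,174.458
Backorder adjustment √((H+b)/b) = √((7.7+77)/77) = 1.0488
Q* = 1,174.458 × 1.0488 ≈ 1,231.78

1,232 drums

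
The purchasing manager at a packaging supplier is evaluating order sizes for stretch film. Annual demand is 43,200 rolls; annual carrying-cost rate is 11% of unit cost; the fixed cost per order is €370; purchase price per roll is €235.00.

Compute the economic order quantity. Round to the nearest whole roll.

1,112 rolls

Carrying cost H = €235 × 11% = €25.8500/roll/yr
Q* = √(2·D·S / H) = √(2·43,200·370 / 25.85) = √1,236,673.1 ≈ 1,112.06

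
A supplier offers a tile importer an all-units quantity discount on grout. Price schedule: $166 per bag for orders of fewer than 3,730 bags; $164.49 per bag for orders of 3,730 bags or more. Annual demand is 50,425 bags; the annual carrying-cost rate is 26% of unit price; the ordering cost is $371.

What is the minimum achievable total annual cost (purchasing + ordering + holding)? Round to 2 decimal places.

$8,379,184.91

H₁ = 26%×$166 = $43.1600;  H₂ = 26%×$164.49 = $42.7674
EOQ₁ = √(2×50,425×371/43.1600) = 931.07  (< 3,730, feasible at tier 1)
EOQ₂ = √(2×50,425×371/42.7674) = 935.34  (< 3,730 → use Q = 3,730 at tier-2 price)
TC(tier 1 (EOQ₁), Q≈931.1) = $8,410,735.15
TC(tier 2, Q≈3,730.0) = $8,379,184.91
Minimum at tier 2: $8,379,184.91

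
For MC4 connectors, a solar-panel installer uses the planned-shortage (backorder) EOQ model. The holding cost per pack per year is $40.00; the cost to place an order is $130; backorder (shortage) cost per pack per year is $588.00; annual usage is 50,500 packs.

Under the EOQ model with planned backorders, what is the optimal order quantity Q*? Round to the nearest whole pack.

Basic EOQ = √(2·50,500·130/40) = 572.931
Backorder adjustment √((H+b)/b) = √((40+588)/588) = 1.0335
Q* = 572.931 × 1.0335 ≈ 592.10

592 packs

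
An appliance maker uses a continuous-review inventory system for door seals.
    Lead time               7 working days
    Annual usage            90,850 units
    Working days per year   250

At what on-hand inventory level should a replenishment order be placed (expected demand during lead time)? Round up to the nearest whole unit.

2,544 units

Daily demand d = 90,850 / 250 = 363.400 units/day
Demand during lead time = 363.400 × 7 = 2,543.80
Reorder point = 2,543.80 → round up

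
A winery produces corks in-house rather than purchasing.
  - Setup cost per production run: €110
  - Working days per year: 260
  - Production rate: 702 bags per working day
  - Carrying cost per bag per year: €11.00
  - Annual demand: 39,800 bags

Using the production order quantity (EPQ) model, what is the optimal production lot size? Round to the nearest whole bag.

1,009 bags

d = 39,800/260 = 153.0769 bags/day;  effective holding cost H(1 − d/p) = 11·(1 − 153.0769/702) = 8.60136
Q* = √(2DS / H_eff) = √(2·39,800·110 / 8.60136) ≈ 1,008.95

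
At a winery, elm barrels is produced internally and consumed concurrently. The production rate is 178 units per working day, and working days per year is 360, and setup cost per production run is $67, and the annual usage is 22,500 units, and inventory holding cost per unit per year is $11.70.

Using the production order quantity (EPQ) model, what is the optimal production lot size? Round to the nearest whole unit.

630 units

Daily demand d = 22,500/360 = 62.500; p = 178; 1 − d/p = 0.64888
EPQ = √(2DS / (H(1 − d/p)))
    = √(2 × 22,500 × 67 / (11.7 × 0.64888)) ≈ 630.19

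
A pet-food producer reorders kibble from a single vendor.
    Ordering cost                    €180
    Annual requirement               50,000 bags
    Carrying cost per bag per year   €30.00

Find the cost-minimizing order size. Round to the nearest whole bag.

Optimal lot size Q* = (2 × 50,000 × €180 / €30)^½ ≈ 774.60

775 bags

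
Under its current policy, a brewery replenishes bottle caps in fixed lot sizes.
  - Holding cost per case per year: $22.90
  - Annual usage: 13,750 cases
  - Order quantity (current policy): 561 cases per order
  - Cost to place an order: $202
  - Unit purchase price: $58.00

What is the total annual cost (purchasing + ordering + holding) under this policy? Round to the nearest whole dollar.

Orders/yr = 13,750/561 = 24.510; ordering cost = 24.510 × $202 = $4,950.98
Average inventory = 561/2 = 280.5; holding cost = 280.5 × $22.9 = $6,423.45
Purchase cost = D·C = 13,750 × 58 = $797,500.00
Total = $4,950.98 + $6,423.45 + $797,500.00 = $808,874.43

$808,874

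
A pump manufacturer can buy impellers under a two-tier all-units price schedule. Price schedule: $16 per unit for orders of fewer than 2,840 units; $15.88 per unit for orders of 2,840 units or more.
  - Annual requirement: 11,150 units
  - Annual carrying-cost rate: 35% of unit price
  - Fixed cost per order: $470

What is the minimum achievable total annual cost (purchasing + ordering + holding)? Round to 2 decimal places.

H₁ = 35%×$16 = $5.6000;  H₂ = 35%×$15.88 = $5.5580
EOQ₁ = √(2×11,150×470/5.6000) = 1,368.07  (< 2,840, feasible at tier 1)
EOQ₂ = √(2×11,150×470/5.5580) = 1,373.23  (< 2,840 → use Q = 2,840 at tier-2 price)
TC(tier 1 (EOQ₁), Q≈1,368.1) = $186,061.17
TC(tier 2, Q≈2,840.0) = $186,799.61
Minimum at tier 1 (EOQ₁): $186,061.17

$186,061.17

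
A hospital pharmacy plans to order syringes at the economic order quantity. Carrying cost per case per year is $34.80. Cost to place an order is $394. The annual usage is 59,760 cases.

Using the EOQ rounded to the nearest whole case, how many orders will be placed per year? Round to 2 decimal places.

2DS/H = 2·59,760·394/34.8 = 1,353,186.21
EOQ = √1,353,186.21 ≈ 1,163.27 → Q = 1,163
Orders per year = D/Q = 59,760 / 1,163 = 51.384

51.38 orders per year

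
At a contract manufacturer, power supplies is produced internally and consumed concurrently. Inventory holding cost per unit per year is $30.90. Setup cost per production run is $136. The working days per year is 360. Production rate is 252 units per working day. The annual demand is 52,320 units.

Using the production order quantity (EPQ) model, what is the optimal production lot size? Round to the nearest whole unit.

Daily demand d = 52,320/360 = 145.333; p = 252; 1 − d/p = 0.42328
EPQ = √(2DS / (H(1 − d/p)))
    = √(2 × 52,320 × 136 / (30.9 × 0.42328)) ≈ 1,043.10

1,043 units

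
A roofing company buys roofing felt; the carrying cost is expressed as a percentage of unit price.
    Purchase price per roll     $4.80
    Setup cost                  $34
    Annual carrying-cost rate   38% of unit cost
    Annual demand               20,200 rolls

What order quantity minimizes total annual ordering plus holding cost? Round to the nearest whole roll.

868 rolls

Carrying cost H = $4.8 × 38% = $1.8240/roll/yr
2DS/H = 2·20,200·34/1.824 = 753,070.18
EOQ = √753,070.18 ≈ 867.80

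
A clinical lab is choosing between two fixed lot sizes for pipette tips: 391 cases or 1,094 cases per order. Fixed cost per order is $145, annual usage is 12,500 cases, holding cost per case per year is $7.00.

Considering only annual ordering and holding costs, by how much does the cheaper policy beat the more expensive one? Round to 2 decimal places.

$518.29

Annual cost at Q: ordering D·S/Q plus holding Q·H/2.
TC(391) = (12,500/391)×145 + (391/2)×7 = $6,004.05
TC(1,094) = (12,500/1,094)×145 + (1,094/2)×7 = $5,485.76
Cheaper: Q = 1,094.  Difference = $518.29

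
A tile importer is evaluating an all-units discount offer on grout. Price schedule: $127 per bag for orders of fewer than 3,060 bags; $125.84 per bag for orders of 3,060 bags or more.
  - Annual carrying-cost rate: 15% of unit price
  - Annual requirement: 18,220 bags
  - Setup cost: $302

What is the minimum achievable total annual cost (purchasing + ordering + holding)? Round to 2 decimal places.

$2,323,483.26

H₁ = 15%×$127 = $19.0500;  H₂ = 15%×$125.84 = $18.8760
EOQ₁ = √(2×18,220×302/19.0500) = 760.06  (< 3,060, feasible at tier 1)
EOQ₂ = √(2×18,220×302/18.8760) = 763.55  (< 3,060 → use Q = 3,060 at tier-2 price)
TC(tier 1 (EOQ₁), Q≈760.1) = $2,328,419.05
TC(tier 2, Q≈3,060.0) = $2,323,483.26
Minimum at tier 2: $2,323,483.26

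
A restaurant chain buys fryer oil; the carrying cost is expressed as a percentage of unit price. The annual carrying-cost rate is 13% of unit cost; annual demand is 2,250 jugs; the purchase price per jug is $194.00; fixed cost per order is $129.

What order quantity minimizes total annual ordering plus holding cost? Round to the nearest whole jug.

152 jugs

Holding cost per jug per year: H = 13% × $194 = $25.2200
Q* = √(2·D·S / H) = √(2·2,250·129 / 25.22) = √23,017.4 ≈ 151.72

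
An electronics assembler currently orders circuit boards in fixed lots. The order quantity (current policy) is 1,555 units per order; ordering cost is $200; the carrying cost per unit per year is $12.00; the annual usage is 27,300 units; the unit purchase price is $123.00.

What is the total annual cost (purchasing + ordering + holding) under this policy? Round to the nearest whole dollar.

$3,370,741

Annual ordering cost = (D/Q)·S = (27,300/1,555) × 200 = $3,511.25
Annual holding cost  = (Q/2)·H = (1,555/2) × 12 = $9,330.00
Purchase cost = D·C = 27,300 × 123 = $3,357,900.00
Total = $3,511.25 + $9,330.00 + $3,357,900.00 = $3,370,741.25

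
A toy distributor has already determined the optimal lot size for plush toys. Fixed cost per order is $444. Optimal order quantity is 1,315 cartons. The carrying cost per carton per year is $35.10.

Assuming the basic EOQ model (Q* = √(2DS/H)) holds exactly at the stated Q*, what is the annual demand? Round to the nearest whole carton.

68,351 cartons per year

From Q* = √(2DS/H) ⇒ Q*² = 2DS/H.
D = Q²H / (2S) = 1,315² × 35.1 / (2 × 444) = 68,351.12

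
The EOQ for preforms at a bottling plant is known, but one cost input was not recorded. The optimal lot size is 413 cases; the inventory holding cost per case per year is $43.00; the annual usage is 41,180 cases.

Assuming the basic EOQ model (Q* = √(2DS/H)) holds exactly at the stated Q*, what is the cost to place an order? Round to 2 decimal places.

$89.05

From Q* = √(2DS/H) ⇒ Q*² = 2DS/H.
S = Q²H / (2D) = 413² × 43 / (2 × 41,180) = 89.0538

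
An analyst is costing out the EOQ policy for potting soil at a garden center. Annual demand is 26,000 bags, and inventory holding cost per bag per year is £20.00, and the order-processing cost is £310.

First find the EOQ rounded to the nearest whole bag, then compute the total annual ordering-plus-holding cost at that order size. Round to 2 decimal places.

Q* = √(2·D·S / H) = √(2·26,000·310 / 20) = √806,000.0 ≈ 897.78 → Q = 898 bags
Annual ordering cost = (D/Q)·S = (26,000/898) × 310 = £8,975.50
Annual holding cost  = (Q/2)·H = (898/2) × 20 = £8,980.00
Total = £8,975.50 + £8,980.00 = £17,955.50

£17,955.50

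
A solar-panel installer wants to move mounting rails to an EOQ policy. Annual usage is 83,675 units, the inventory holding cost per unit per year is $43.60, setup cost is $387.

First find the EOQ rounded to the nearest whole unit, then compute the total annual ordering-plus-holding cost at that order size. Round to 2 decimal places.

$53,138.78

2DS/H = 2·83,675·387/43.6 = 1,485,423.17
EOQ = √1,485,423.17 ≈ 1,218.78 → Q = 1,219 units
Annual ordering cost = (D/Q)·S = (83,675/1,219) × 387 = $26,564.58
Annual holding cost  = (Q/2)·H = (1,219/2) × 43.6 = $26,574.20
Total = $26,564.58 + $26,574.20 = $53,138.78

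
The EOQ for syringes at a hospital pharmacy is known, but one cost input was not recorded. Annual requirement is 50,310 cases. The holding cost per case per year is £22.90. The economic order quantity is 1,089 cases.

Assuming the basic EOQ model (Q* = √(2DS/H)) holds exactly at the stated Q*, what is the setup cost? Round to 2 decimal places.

£269.90

Since Q* = (2DS/H)^½, squaring gives Q*²·H = 2DS.
S = Q²H / (2D) = 1,089² × 22.9 / (2 × 50,310) = 269.9025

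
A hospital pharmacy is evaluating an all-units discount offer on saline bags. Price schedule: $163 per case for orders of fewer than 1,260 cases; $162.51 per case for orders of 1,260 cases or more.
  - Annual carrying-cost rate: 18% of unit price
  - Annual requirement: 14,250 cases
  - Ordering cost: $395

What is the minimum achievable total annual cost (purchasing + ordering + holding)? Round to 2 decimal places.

H₁ = 18%×$163 = $29.3400;  H₂ = 18%×$162.51 = $29.2518
EOQ₁ = √(2×14,250×395/29.3400) = 619.43  (< 1,260, feasible at tier 1)
EOQ₂ = √(2×14,250×395/29.2518) = 620.36  (< 1,260 → use Q = 1,260 at tier-2 price)
TC(tier 1 (EOQ₁), Q≈619.4) = $2,340,924.02
TC(tier 2, Q≈1,260.0) = $2,338,663.40
Minimum at tier 2: $2,338,663.40

$2,338,663.40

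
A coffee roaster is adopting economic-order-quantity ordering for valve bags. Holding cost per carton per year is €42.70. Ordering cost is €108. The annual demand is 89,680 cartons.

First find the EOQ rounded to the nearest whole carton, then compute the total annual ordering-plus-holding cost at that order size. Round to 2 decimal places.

€28,759.99

EOQ = √(2DS/H) = √(2 × 89,680 × 108 / 42.7)
    = √(453,650.59) ≈ 673.54 → Q = 674 cartons
Orders/yr = 89,680/674 = 133.056; ordering cost = 133.056 × €108 = €14,370.09
Average inventory = 674/2 = 337; holding cost = 337 × €42.7 = €14,389.90
Total = €14,370.09 + €14,389.90 = €28,759.99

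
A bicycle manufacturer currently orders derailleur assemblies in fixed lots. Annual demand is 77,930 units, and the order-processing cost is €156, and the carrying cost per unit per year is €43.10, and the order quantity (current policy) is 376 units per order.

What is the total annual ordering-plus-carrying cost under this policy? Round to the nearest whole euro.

Ordering: D/Q × S = 77,930/376 × €156 = €32,332.66
Holding:  Q/2 × H = 376/2 × €43.1 = €8,102.80
Total = €32,332.66 + €8,102.80 = €40,435.46

€40,435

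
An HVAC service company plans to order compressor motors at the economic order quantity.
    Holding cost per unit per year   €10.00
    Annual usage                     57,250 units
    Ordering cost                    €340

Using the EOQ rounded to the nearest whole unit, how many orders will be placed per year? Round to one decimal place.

Q* = √(2·D·S / H) = √(2·57,250·340 / 10) = √3,893,000.0 ≈ 1,973.07 → Q = 1,973
N = D/Q = 57,250/1,973 ≈ 29.017 orders/yr

29.0 orders per year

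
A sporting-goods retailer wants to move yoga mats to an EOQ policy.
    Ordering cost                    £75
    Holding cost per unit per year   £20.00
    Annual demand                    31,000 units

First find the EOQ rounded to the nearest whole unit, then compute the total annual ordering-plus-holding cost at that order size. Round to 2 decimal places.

£9,643.65

2DS/H = 2·31,000·75/20 = 232,500.00
EOQ = √232,500.00 ≈ 482.18 → Q = 482 units
Annual ordering cost = (D/Q)·S = (31,000/482) × 75 = £4,823.65
Annual holding cost  = (Q/2)·H = (482/2) × 20 = £4,820.00
Total = £4,823.65 + £4,820.00 = £9,643.65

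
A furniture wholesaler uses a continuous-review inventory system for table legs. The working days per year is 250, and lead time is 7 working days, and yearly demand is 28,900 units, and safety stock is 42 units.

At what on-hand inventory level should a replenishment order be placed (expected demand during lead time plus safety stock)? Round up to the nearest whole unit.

Daily demand d = 28,900 / 250 = 115.600 units/day
Demand during lead time = 115.600 × 7 = 809.20
Reorder point = 809.20 + 42 = 851.20 → round up

852 units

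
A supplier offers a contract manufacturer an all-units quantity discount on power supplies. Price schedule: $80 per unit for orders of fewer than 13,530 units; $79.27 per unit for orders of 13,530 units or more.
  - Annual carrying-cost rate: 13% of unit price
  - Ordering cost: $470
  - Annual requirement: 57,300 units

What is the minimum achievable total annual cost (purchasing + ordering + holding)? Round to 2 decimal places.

H₁ = 13%×$80 = $10.4000;  H₂ = 13%×$79.27 = $10.3051
EOQ₁ = √(2×57,300×470/10.4000) = 2,275.75  (< 13,530, feasible at tier 1)
EOQ₂ = √(2×57,300×470/10.3051) = 2,286.20  (< 13,530 → use Q = 13,530 at tier-2 price)
TC(tier 1 (EOQ₁), Q≈2,275.8) = $4,607,667.80
TC(tier 2, Q≈13,530.0) = $4,613,875.47
Minimum at tier 1 (EOQ₁): $4,607,667.80

$4,607,667.80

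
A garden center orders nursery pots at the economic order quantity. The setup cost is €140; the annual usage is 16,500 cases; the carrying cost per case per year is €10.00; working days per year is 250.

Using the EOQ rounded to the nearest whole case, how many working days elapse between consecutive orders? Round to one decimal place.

EOQ = √(2DS/H) = √(2 × 16,500 × 140 / 10)
    = √(462,000.00) ≈ 679.71 → Q = 680 cases
Days between orders = 250 / (D/Q) = 250 / 24.265 ≈ 10.303

10.3 days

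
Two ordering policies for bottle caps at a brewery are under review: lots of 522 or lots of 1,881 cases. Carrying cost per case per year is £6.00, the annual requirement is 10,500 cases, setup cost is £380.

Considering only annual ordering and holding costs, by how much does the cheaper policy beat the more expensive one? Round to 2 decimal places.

For each Q, cost = (D/Q)·S + (Q/2)·H.
TC(522) = (10,500/522)×380 + (522/2)×6 = £9,209.68
TC(1,881) = (10,500/1,881)×380 + (1,881/2)×6 = £7,764.21
Lots of 1,881 are cheaper by £1,445.47.

£1,445.47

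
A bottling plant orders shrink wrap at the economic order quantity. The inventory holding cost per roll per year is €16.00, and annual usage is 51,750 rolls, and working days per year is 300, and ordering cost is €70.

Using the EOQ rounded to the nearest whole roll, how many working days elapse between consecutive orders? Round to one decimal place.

EOQ = √(2DS/H) = √(2 × 51,750 × 70 / 16)
    = √(452,812.50) ≈ 672.91 → Q = 673 rolls
Days between orders = 300 / (D/Q) = 300 / 76.895 ≈ 3.901

3.9 days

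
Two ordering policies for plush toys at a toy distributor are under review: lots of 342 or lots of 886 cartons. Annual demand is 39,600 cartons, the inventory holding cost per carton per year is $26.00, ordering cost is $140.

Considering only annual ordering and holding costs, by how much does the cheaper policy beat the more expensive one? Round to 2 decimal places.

TC(Q) = (D/Q)S + (Q/2)H
TC(342) = (39,600/342)×140 + (342/2)×26 = $20,656.53
TC(886) = (39,600/886)×140 + (886/2)×26 = $17,775.34
Lots of 886 are cheaper by $2,881.19.

$2,881.19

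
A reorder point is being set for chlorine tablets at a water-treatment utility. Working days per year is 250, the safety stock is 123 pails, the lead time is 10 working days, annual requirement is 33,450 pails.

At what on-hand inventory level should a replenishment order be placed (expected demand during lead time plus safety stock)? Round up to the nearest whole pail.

Daily demand d = 33,450 / 250 = 133.800 pails/day
Demand during lead time = 133.800 × 10 = 1,338.00
Reorder point = 1,338.00 + 123 = 1,461.00 → round up

1,461 pails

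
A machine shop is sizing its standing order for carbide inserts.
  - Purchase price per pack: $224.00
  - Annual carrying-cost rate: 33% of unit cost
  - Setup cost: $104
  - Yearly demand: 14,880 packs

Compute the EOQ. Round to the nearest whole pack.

Holding cost per pack per year: H = 33% × $224 = $73.9200
Q* = √(2·D·S / H) = √(2·14,880·104 / 73.92) = √41,870.1 ≈ 204.62

205 packs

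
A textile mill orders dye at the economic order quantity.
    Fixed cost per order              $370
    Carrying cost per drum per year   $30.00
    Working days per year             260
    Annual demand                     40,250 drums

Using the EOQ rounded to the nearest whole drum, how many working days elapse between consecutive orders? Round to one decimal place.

2DS/H = 2·40,250·370/30 = 992,833.33
EOQ = √992,833.33 ≈ 996.41 → Q = 996 drums
Days between orders = 260 / (D/Q) = 260 / 40.412 ≈ 6.434

6.4 days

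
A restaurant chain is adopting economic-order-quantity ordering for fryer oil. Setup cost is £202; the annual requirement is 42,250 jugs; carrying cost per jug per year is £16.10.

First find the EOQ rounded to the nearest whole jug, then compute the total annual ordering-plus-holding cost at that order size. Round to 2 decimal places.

£16,577.42

EOQ = √(2DS/H) = √(2 × 42,250 × 202 / 16.1)
    = √(1,060,186.34) ≈ 1,029.65 → Q = 1,030 jugs
Annual ordering cost = (D/Q)·S = (42,250/1,030) × 202 = £8,285.92
Annual holding cost  = (Q/2)·H = (1,030/2) × 16.1 = £8,291.50
Total = £8,285.92 + £8,291.50 = £16,577.42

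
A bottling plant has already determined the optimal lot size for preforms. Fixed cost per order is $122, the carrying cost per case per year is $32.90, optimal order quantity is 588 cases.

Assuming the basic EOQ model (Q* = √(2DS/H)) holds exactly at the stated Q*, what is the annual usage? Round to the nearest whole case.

46,619 cases per year

From Q* = √(2DS/H) ⇒ Q*² = 2DS/H.
D = Q²H / (2S) = 588² × 32.9 / (2 × 122) = 46,618.76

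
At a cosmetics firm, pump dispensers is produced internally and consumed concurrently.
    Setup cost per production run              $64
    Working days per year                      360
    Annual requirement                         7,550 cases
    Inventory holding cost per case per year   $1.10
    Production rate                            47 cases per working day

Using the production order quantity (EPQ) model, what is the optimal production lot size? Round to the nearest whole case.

1,260 cases

d = 7,550/360 = 20.9722 cases/day;  effective holding cost H(1 − d/p) = 1.1·(1 − 20.9722/47) = 0.60916
Q* = √(2DS / H_eff) = √(2·7,550·64 / 0.60916) ≈ 1,259.54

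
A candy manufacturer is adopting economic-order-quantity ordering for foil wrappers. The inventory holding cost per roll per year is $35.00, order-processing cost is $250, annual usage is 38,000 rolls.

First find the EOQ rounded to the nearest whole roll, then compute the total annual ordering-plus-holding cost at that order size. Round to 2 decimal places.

$25,787.59

2DS/H = 2·38,000·250/35 = 542,857.14
EOQ = √542,857.14 ≈ 736.79 → Q = 737 rolls
Annual ordering cost = (D/Q)·S = (38,000/737) × 250 = $12,890.09
Annual holding cost  = (Q/2)·H = (737/2) × 35 = $12,897.50
Total = $12,890.09 + $12,897.50 = $25,787.59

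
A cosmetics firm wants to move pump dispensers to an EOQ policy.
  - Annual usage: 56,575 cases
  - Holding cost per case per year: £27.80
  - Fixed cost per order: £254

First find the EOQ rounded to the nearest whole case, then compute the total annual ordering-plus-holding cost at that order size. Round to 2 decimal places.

EOQ = √(2DS/H) = √(2 × 56,575 × 254 / 27.8)
    = √(1,033,816.55) ≈ 1,016.77 → Q = 1,017 cases
Ordering: D/Q × S = 56,575/1,017 × £254 = £14,129.84
Holding:  Q/2 × H = 1,017/2 × £27.8 = £14,136.30
Total = £14,129.84 + £14,136.30 = £28,266.14

£28,266.14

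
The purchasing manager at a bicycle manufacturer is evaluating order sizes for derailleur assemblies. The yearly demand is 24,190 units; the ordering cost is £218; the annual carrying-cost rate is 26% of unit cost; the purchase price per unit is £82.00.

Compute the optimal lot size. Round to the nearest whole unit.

703 units

H = i·C = 0.26 × £82 = £21.3200 per unit-year
EOQ = √(2DS/H) = √(2 × 24,190 × 218 / 21.32)
    = √(494,692.31) ≈ 703.34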